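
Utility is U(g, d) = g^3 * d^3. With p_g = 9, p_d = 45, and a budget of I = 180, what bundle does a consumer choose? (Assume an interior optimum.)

MU_g = 3·g^2·d^3 and MU_d = 3·g^3·d^2.
MRS = MU_g/MU_d = d/g.
Tangency: set MRS = p_g/p_d = 9/45 = 0.2.
So d/g = 0.2, i.e. d = 0.2·g.
Substitute into the budget 9·g + 45·d = 180: 18·g = 180, so g* = 10.
Then d* = 0.2·10 = 2.

g* = 10, d* = 2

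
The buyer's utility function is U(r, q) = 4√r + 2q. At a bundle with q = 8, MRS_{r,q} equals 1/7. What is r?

MU_r = 4/(2√r), MU_q = 2.
MRS = 4/(2√r) ÷ 2.
MRS depends only on r: 1/√r = 1/7 ⇒ √r = 1/(1/7) = 7 ⇒ r = 49.

r = 49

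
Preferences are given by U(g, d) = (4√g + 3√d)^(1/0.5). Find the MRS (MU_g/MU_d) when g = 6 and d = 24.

For CES with ρ = 0.5, MRS = (4/3)·√(d/g).
At (6, 24): MRS = 8/3.
The indifference curve has slope −8/3 at this bundle.

MRS = 8/3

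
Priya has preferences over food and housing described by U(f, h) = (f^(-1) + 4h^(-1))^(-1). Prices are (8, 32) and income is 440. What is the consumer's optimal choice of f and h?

f* = 11, h* = 11

For CES with ρ = -1, MRS = (1/4)·(h/f)^2.
Tangency: set MRS = p_f/p_h = 8/32 = 0.25.
So (h/f)^2 = 1; taking the square root, h/f = 1, i.e. h = f.
Substitute into the budget 8·f + 32·h = 440: 40·f = 440, so f* = 11 and h* = 11.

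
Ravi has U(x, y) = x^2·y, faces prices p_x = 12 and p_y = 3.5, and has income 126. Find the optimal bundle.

MU_x = 2·x·y and MU_y = x^2.
MRS = MU_x/MU_y = (2/1)·y/x.
Tangency: set MRS = p_x/p_y = 12/3.5 = 24/7.
So (2/1)·y/x = 24/7, i.e. y = (12/7)·x.
Substitute into the budget 12·x + 3.5·y = 126: 18·x = 126, so x* = 7.
Then y* = (12/7)·7 = 12.

x* = 7, y* = 12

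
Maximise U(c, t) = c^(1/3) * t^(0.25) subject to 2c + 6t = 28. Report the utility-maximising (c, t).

MU_c = 1/3·c^(-2/3)·t^(0.25) and MU_t = 0.25·c^(1/3)·t^(-0.75).
MRS = MU_c/MU_t = (4/3)·t/c.
Tangency: set MRS = p_c/p_t = 2/6 = 1/3.
So (4/3)·t/c = 1/3, i.e. t = 0.25·c.
Substitute into the budget 2·c + 6·t = 28: 3.5·c = 28, so c* = 8.
Then t* = 0.25·8 = 2.

c* = 8, t* = 2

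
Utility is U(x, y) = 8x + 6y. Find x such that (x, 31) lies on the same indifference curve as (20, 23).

U(20, 23) = 298.
Set U(x, 31) = 298 and solve.
8x + 6·31 = 298 ⇒ 8x = 112 ⇒ x = 14.
Check: U(14, 31) = 298.

x = 14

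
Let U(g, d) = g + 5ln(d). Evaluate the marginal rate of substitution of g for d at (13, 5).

MU_g = 1, MU_d = 5/d.
MRS = 1 ÷ (5/d).
At (13, 5): MRS = 1.
That is, one extra unit of g is worth 1 units of d at the margin.

MRS = 1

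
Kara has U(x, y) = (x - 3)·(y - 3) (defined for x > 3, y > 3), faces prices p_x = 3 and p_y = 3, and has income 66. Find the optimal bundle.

MU_x = (y−3), MU_y = (x−3).
MRS = (y−3)/(x−3).
Tangency: set MRS = p_x/p_y = 3/3 = 1.
So (y − 3)/(x − 3) = 1, i.e. (y − 3) = (x − 3).
Rewrite the budget in excess-of-subsistence terms: 3·(x − 3) + 3·(y − 3) = 66 − 3·3 − 3·3 = 48.
Substituting, 6·(x − 3) = 48, so x − 3 = 8 and x* = 11.
Then y − 3 = 8, so y* = 11.

x* = 11, y* = 11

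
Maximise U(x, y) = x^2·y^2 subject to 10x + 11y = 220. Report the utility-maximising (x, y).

MU_x = 2·x·y^2 and MU_y = 2·x^2·y.
MRS = MU_x/MU_y = y/x.
Tangency: set MRS = p_x/p_y = 10/11.
So y/x = 10/11, i.e. y = (10/11)·x.
Substitute into the budget 10·x + 11·y = 220: 20·x = 220, so x* = 11.
Then y* = (10/11)·11 = 10.

x* = 11, y* = 10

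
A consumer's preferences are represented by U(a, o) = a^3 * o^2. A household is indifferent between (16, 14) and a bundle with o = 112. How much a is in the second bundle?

a = 4

U(16, 14) = 802816.
Set U(a, 112) = 802816 and solve.
With o = 112: 112^2 = 12544, so a^3 = 802816/12544 = 64; taking the cube root, a = 4.
Check: U(4, 112) = 802816.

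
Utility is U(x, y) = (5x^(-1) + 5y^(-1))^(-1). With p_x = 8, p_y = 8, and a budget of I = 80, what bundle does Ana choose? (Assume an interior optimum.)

x* = 5, y* = 5

For CES with ρ = -1, MRS = (y/x)^2.
Tangency: set MRS = p_x/p_y = 8/8 = 1.
So (y/x)^2 = 1; taking the square root, y/x = 1, i.e. y = x.
Substitute into the budget 8·x + 8·y = 80: 16·x = 80, so x* = 5 and y* = 5.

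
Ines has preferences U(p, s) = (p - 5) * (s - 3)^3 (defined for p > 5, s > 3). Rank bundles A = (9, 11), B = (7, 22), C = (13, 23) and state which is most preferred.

Evaluate utility at each bundle:
U(A) = 2048.
U(B) = 13718.
U(C) = 64000.
Highest utility is C, so C ≻ B ≻ A.

Bundle C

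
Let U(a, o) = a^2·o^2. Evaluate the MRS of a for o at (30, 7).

MU_a = 2·a·o^2 and MU_o = 2·a^2·o.
MRS = MU_a/MU_o = o/a.
At (30, 7): MRS = 7/30.
The indifference curve has slope −7/30 at this bundle.

MRS = 7/30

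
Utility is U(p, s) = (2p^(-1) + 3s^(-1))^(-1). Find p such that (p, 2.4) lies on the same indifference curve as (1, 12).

p = 2

U depends on (p, s) only through S = 2p^(-1) + 3s^(-1), so equal utility means equal S. At (1, 12): S = 2.25.
With s = 2.4: 3·2.4^(-1) = 1.25, so 2p^(-1) = 2.25 − 1.25 = 1, i.e. p^(-1) = 0.5.
Hence p = 1/0.5 = 2.
Check: U(2, 2.4) = 0.4444.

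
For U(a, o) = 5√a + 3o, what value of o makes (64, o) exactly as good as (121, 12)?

o = 17

U(121, 12) = 91.
Set U(64, o) = 91 and solve.
With a = 64: √64 = 8, so 3o = 91 − 5·8 = 51 and o = 17.
Check: U(64, 17) = 91.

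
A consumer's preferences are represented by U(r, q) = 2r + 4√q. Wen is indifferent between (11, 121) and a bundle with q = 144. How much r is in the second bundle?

r = 9

U(11, 121) = 66.
Set U(r, 144) = 66 and solve.
With q = 144: √144 = 12, so 2r = 66 − 4·12 = 18 and r = 9.
Check: U(9, 144) = 66.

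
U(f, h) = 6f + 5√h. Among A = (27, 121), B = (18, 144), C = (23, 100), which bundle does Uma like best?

Evaluate utility at each bundle:
U(A) = 217.000.
U(B) = 168.000.
U(C) = 188.000.
Highest utility is A, so A ≻ C ≻ B.

Bundle A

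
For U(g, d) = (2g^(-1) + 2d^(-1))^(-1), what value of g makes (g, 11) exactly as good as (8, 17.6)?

U depends on (g, d) only through S = 2g^(-1) + 2d^(-1), so equal utility means equal S. At (8, 17.6): S = 4/11.
With d = 11: 2·11^(-1) = 2/11, so 2g^(-1) = 4/11 − 2/11 = 2/11, i.e. g^(-1) = 1/11.
Hence g = 1/(1/11) = 11.
Check: U(11, 11) = 2.75.

g = 11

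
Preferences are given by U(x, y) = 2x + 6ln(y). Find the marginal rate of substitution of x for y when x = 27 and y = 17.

MU_x = 2, MU_y = 6/y.
MRS = 2 ÷ (6/y).
At (27, 17): MRS = 17/3.
So at (27, 17) the consumer would give up 17/3 units of y for one more unit of x.

MRS = 17/3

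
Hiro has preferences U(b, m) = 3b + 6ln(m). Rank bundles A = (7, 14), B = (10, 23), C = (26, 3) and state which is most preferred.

Bundle C

Evaluate utility at each bundle:
U(A) = 36.834.
U(B) = 48.813.
U(C) = 84.592.
Highest utility is C, so C ≻ B ≻ A.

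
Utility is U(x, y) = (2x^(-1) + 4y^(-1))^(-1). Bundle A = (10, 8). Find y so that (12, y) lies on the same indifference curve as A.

y = 7.5

U depends on (x, y) only through S = 2x^(-1) + 4y^(-1), so equal utility means equal S. At (10, 8): S = 0.7.
With x = 12: 2·12^(-1) = 1/6, so 4y^(-1) = 0.7 − 1/6 = 8/15, i.e. y^(-1) = 2/15.
Hence y = 1/(2/15) = 7.5.
Check: U(12, 7.5) = 1.4286.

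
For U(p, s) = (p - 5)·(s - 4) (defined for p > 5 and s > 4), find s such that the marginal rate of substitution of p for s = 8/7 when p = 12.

s = 12

MU_p = (s−4), MU_s = (p−5).
MRS = (s−4)/(p−5).
Substitute p = 12: MRS = (s − 4)/7. Setting this equal to 8/7 gives s − 4 = (8/7)·7 = 8, so s = 12.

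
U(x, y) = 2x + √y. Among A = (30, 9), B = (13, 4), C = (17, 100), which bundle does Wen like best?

Bundle A

Evaluate utility at each bundle:
U(A) = 63.000.
U(B) = 28.000.
U(C) = 44.000.
Highest utility is A, so A ≻ C ≻ B.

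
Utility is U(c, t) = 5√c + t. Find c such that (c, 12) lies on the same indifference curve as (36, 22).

c = 64

U(36, 22) = 52.
Set U(c, 12) = 52 and solve.
With t = 12: 5√c = 52 − 12 = 40, so √c = 8 and c = 64.
Check: U(64, 12) = 52.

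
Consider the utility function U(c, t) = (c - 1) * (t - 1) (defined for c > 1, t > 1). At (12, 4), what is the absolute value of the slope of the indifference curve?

MU_c = (t−1), MU_t = (c−1).
MRS = (t−1)/(c−1).
At (12, 4): MRS = 3/11.
That is, one extra unit of c is worth 3/11 units of t at the margin.

MRS = 3/11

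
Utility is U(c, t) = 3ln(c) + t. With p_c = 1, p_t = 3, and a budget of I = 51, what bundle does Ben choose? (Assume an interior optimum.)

MU_c = 3/c, MU_t = 1.
MRS = 3/c ÷ 1.
Tangency: set MRS = p_c/p_t = 1/3.
MRS depends only on c: 3/c = 1/3 ⇒ c* = 3/(1/3) = 9.
From the budget, 3·t = 51 − 1·9 = 42, so t* = 14.

c* = 9, t* = 14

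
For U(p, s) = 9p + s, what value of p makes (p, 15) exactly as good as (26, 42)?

p = 29

U(26, 42) = 276.
Set U(p, 15) = 276 and solve.
9p + 15 = 276 ⇒ 9p = 261 ⇒ p = 29.
Check: U(29, 15) = 276.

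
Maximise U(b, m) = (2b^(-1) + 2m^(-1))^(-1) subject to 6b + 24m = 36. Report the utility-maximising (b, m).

For CES with ρ = -1, MRS = (m/b)^2.
Tangency: set MRS = p_b/p_m = 6/24 = 0.25.
So (m/b)^2 = 0.25; taking the square root, m/b = 0.5, i.e. m = 0.5·b.
Substitute into the budget 6·b + 24·m = 36: 18·b = 36, so b* = 2 and m* = 0.5·2 = 1.

b* = 2, m* = 1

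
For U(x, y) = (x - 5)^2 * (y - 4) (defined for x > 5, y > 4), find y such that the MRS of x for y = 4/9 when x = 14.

y = 6

MU_x = 2·(x−5)·(y−4), MU_y = (x−5)^2.
MRS = (2/1)·(y−4)/(x−5).
Substitute x = 14: MRS = (y − 4)/4.5. Setting this equal to 4/9 gives y − 4 = (4/9)·4.5 = 2, so y = 6.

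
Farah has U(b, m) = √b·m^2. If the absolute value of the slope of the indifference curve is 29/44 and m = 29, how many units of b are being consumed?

b = 11

MU_b = 0.5·b^(-0.5)·m^2 and MU_m = 2·√b·m.
MRS = MU_b/MU_m = (0.25)·m/b.
Substitute m = 29: MRS = 7.25/b. Setting 7.25/b = 29/44 gives b = 7.25/(29/44) = 11.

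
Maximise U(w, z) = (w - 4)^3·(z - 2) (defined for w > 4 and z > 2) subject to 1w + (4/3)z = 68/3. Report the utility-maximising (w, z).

MU_w = 3·(w−4)^2·(z−2), MU_z = (w−4)^3.
MRS = (3/1)·(z−2)/(w−4).
Tangency: set MRS = p_w/p_z = 1/(4/3) = 0.75.
So (3/1)·(z − 2)/(w − 4) = 0.75, i.e. (z − 2) = 0.25·(w − 4).
Rewrite the budget in excess-of-subsistence terms: 1·(w − 4) + (4/3)·(z − 2) = 68/3 − 1·4 − (4/3)·2 = 16.
Substituting, (4/3)·(w − 4) = 16, so w − 4 = 12 and w* = 16.
Then z − 2 = 0.25·12 = 3, so z* = 5.

w* = 16, z* = 5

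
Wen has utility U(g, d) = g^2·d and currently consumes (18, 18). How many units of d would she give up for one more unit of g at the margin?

MU_g = 2·g·d and MU_d = g^2.
MRS = MU_g/MU_d = (2/1)·d/g.
At (18, 18): MRS = 2.
So at (18, 18) the consumer would give up 2 units of d for one more unit of g.

MRS = 2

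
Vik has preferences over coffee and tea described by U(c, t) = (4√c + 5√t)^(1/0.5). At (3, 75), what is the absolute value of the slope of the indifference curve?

MRS = 4

For CES with ρ = 0.5, MRS = (4/5)·√(t/c).
At (3, 75): MRS = 4.
That is, one extra unit of c is worth 4 units of t at the margin.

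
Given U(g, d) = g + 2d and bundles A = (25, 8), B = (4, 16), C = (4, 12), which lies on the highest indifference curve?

Bundle A

Evaluate utility at each bundle:
U(A) = 41.
U(B) = 36.
U(C) = 28.
Highest utility is A, so A ≻ B ≻ C.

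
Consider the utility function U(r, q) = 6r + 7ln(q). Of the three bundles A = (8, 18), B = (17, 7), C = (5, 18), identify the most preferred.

Bundle B

Evaluate utility at each bundle:
U(A) = 68.233.
U(B) = 115.621.
U(C) = 50.233.
Highest utility is B, so B ≻ A ≻ C.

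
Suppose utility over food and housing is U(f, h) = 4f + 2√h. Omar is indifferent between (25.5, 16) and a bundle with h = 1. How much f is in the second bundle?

f = 27

U(25.5, 16) = 110.
Set U(f, 1) = 110 and solve.
With h = 1: √1 = 1, so 4f = 110 − 2·1 = 108 and f = 27.
Check: U(27, 1) = 110.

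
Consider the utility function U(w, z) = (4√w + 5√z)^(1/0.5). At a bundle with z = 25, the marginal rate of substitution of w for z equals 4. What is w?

For CES with ρ = 0.5, MRS = (4/5)·√(z/w).
Setting (4/5)·√(25/w) = 4 gives √(25/w) = 5, so 25/w = 25 and w = 1.

w = 1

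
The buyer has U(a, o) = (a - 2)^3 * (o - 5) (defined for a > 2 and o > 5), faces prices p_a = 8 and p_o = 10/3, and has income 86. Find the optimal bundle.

MU_a = 3·(a−2)^2·(o−5), MU_o = (a−2)^3.
MRS = (3/1)·(o−5)/(a−2).
Tangency: set MRS = p_a/p_o = 8/(10/3) = 2.4.
So (3/1)·(o − 5)/(a − 2) = 2.4, i.e. (o − 5) = 0.8·(a − 2).
Rewrite the budget in excess-of-subsistence terms: 8·(a − 2) + (10/3)·(o − 5) = 86 − 8·2 − (10/3)·5 = 160/3.
Substituting, (32/3)·(a − 2) = 160/3, so a − 2 = 5 and a* = 7.
Then o − 5 = 0.8·5 = 4, so o* = 9.

a* = 7, o* = 9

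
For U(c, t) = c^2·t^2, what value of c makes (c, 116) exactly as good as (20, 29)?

U(20, 29) = 336400.
Set U(c, 116) = 336400 and solve.
With t = 116: 116^2 = 13456, so c^2 = 336400/13456 = 25; taking the square root, c = 5.
Check: U(5, 116) = 336400.

c = 5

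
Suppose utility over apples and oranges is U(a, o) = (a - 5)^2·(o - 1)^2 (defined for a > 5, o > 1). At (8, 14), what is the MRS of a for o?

MU_a = 2·(a−5)·(o−1)^2, MU_o = 2·(a−5)^2·(o−1).
MRS = (o−1)/(a−5).
At (8, 14): MRS = 13/3.
So at (8, 14) the consumer would give up 13/3 units of o for one more unit of a.

MRS = 13/3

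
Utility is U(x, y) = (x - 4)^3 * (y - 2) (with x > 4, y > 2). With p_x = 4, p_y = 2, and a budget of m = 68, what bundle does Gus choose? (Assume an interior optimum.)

MU_x = 3·(x−4)^2·(y−2), MU_y = (x−4)^3.
MRS = (3/1)·(y−2)/(x−4).
Tangency: set MRS = p_x/p_y = 4/2 = 2.
So (3/1)·(y − 2)/(x − 4) = 2, i.e. (y − 2) = (2/3)·(x − 4).
Rewrite the budget in excess-of-subsistence terms: 4·(x − 4) + 2·(y − 2) = 68 − 4·4 − 2·2 = 48.
Substituting, (16/3)·(x − 4) = 48, so x − 4 = 9 and x* = 13.
Then y − 2 = (2/3)·9 = 6, so y* = 8.

x* = 13, y* = 8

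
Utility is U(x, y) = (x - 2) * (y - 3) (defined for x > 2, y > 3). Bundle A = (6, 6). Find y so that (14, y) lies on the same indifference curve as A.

U(6, 6) = 12.
Set U(14, y) = 12 and solve.
With x = 14: (14 − 2) = 12, so (y − 3) = 12/12 = 1.
So y = 3 + 1 = 4.
Check: U(14, 4) = 12.

y = 4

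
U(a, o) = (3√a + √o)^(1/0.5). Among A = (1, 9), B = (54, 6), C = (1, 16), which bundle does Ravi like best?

Bundle B

Evaluate utility at each bundle:
U(A) = 36.000.
U(B) = 600.000.
U(C) = 49.000.
Highest utility is B, so B ≻ C ≻ A.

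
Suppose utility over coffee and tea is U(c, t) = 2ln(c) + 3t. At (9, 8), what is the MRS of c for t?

MU_c = 2/c, MU_t = 3.
MRS = 2/c ÷ 3.
At (9, 8): MRS = 2/27.
So at (9, 8) the consumer would give up 2/27 units of t for one more unit of c.

MRS = 2/27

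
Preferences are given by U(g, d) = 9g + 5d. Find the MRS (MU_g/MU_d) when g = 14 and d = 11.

MU_g = 9, MU_d = 5, so MRS = 9/5 = 1.8 at every bundle.
At (14, 11): MRS = 1.8.
So at (14, 11) the consumer would give up 1.8 units of d for one more unit of g.

MRS = 1.8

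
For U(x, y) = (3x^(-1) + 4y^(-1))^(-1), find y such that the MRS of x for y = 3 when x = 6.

y = 12

For CES with ρ = -1, MRS = (3/4)·(y/x)^2.
Setting (3/4)·(y/6)^2 = 3 gives (y/6)^2 = 4, so y/6 = 2 and y = 12.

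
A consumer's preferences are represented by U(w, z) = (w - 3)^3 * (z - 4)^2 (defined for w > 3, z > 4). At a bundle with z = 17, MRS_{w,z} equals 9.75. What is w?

w = 5

MU_w = 3·(w−3)^2·(z−4)^2, MU_z = 2·(w−3)^3·(z−4).
MRS = (3/2)·(z−4)/(w−3).
Substitute z = 17: MRS = 19.5/(w − 3). Setting this equal to 9.75 gives w − 3 = 19.5/9.75 = 2, so w = 5.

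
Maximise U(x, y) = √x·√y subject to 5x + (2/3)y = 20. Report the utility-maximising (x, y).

x* = 2, y* = 15

MU_x = 0.5·x^(-0.5)·√y and MU_y = 0.5·√x·y^(-0.5).
MRS = MU_x/MU_y = y/x.
Tangency: set MRS = p_x/p_y = 5/(2/3) = 7.5.
So y/x = 7.5, i.e. y = 7.5·x.
Substitute into the budget 5·x + (2/3)·y = 20: 10·x = 20, so x* = 2.
Then y* = 7.5·2 = 15.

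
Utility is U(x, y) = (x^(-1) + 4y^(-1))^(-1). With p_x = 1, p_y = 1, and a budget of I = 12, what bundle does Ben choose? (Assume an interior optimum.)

For CES with ρ = -1, MRS = (1/4)·(y/x)^2.
Tangency: set MRS = p_x/p_y = 1/1 = 1.
So (y/x)^2 = 4; taking the square root, y/x = 2, i.e. y = 2·x.
Substitute into the budget 1·x + 1·y = 12: 3·x = 12, so x* = 4 and y* = 2·4 = 8.

x* = 4, y* = 8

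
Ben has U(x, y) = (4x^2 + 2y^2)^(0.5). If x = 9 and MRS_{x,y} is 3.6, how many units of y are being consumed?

y = 5

For CES with ρ = 2, MRS = (4/2)·(y/x)^(-1).
Setting (4/2)·(y/9)^(-1) = 3.6 gives (y/9)^(-1) = 1.8, so y/9 = 5/9 and y = 5.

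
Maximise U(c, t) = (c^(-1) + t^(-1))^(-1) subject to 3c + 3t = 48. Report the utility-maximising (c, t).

For CES with ρ = -1, MRS = (t/c)^2.
Tangency: set MRS = p_c/p_t = 3/3 = 1.
So (t/c)^2 = 1; taking the square root, t/c = 1, i.e. t = c.
Substitute into the budget 3·c + 3·t = 48: 6·c = 48, so c* = 8 and t* = 8.

c* = 8, t* = 8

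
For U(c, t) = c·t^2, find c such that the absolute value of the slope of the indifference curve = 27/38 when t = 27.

c = 19

MU_c = t^2 and MU_t = 2·c·t.
MRS = MU_c/MU_t = (1/2)·t/c.
Substitute t = 27: MRS = 13.5/c. Setting 13.5/c = 27/38 gives c = 13.5/(27/38) = 19.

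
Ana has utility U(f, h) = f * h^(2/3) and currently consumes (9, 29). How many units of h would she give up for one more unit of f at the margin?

MU_f = h^(2/3) and MU_h = 2/3·f·h^(-1/3).
MRS = MU_f/MU_h = (1.5)·h/f.
At (9, 29): MRS = 29/6.
That is, one extra unit of f is worth 29/6 units of h at the margin.

MRS = 29/6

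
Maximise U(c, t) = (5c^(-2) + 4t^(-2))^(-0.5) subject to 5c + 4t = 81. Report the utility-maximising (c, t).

For CES with ρ = -2, MRS = (5/4)·(t/c)^3.
Tangency: set MRS = p_c/p_t = 5/4 = 1.25.
So (t/c)^3 = 1; taking the cube root, t/c = 1, i.e. t = c.
Substitute into the budget 5·c + 4·t = 81: 9·c = 81, so c* = 9 and t* = 9.

c* = 9, t* = 9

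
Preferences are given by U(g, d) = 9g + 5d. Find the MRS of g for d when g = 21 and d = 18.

MU_g = 9, MU_d = 5, so MRS = 9/5 = 1.8 at every bundle.
At (21, 18): MRS = 1.8.
That is, one extra unit of g is worth 1.8 units of d at the margin.

MRS = 1.8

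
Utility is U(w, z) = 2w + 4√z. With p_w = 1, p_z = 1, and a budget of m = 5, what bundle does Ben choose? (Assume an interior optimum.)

w* = 4, z* = 1

MU_w = 2, MU_z = 4/(2√z).
MRS = 2 ÷ (4/(2√z)).
Tangency: set MRS = p_w/p_z = 1/1 = 1.
MRS depends only on z: √z = 1 ⇒ √z = 1 ⇒ z* = 1.
From the budget, 1·w = 5 − 1·1 = 4, so w* = 4.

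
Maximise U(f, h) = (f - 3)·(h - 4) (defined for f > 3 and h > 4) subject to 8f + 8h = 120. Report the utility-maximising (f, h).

f* = 7, h* = 8

MU_f = (h−4), MU_h = (f−3).
MRS = (h−4)/(f−3).
Tangency: set MRS = p_f/p_h = 8/8 = 1.
So (h − 4)/(f − 3) = 1, i.e. (h − 4) = (f − 3).
Rewrite the budget in excess-of-subsistence terms: 8·(f − 3) + 8·(h − 4) = 120 − 8·3 − 8·4 = 64.
Substituting, 16·(f − 3) = 64, so f − 3 = 4 and f* = 7.
Then h − 4 = 4, so h* = 8.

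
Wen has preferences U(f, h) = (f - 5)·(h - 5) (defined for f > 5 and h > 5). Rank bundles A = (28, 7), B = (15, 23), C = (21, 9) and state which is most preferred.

Evaluate utility at each bundle:
U(A) = 46.
U(B) = 180.
U(C) = 64.
Highest utility is B, so B ≻ C ≻ A.

Bundle B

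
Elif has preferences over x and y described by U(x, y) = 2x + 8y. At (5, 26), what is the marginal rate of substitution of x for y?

MRS = 0.25

MU_x = 2, MU_y = 8, so MRS = 2/8 = 0.25 at every bundle.
At (5, 26): MRS = 0.25.
So at (5, 26) the consumer would give up 0.25 units of y for one more unit of x.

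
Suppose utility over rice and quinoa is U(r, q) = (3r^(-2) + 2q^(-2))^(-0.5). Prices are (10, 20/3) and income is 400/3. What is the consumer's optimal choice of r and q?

For CES with ρ = -2, MRS = (3/2)·(q/r)^3.
Tangency: set MRS = p_r/p_q = 10/(20/3) = 1.5.
So (q/r)^3 = 1; taking the cube root, q/r = 1, i.e. q = r.
Substitute into the budget 10·r + (20/3)·q = 400/3: (50/3)·r = 400/3, so r* = 8 and q* = 8.

r* = 8, q* = 8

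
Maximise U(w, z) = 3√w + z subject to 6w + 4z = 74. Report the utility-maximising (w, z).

MU_w = 3/(2√w), MU_z = 1.
MRS = 3/(2√w) ÷ 1.
Tangency: set MRS = p_w/p_z = 6/4 = 1.5.
MRS depends only on w: 1.5/√w = 1.5 ⇒ √w = 1.5/1.5 = 1 ⇒ w* = 1.
From the budget, 4·z = 74 − 6·1 = 68, so z* = 17.

w* = 1, z* = 17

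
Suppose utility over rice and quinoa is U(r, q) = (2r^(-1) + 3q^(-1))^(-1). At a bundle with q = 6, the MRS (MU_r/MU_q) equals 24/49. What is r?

r = 7

For CES with ρ = -1, MRS = (2/3)·(q/r)^2.
Setting (2/3)·(6/r)^2 = 24/49 gives (6/r)^2 = 36/49, so 6/r = 6/7 and r = 7.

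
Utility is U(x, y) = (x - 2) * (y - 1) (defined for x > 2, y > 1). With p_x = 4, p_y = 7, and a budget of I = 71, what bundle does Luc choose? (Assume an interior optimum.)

x* = 9, y* = 5

MU_x = (y−1), MU_y = (x−2).
MRS = (y−1)/(x−2).
Tangency: set MRS = p_x/p_y = 4/7.
So (y − 1)/(x − 2) = 4/7, i.e. (y − 1) = (4/7)·(x − 2).
Rewrite the budget in excess-of-subsistence terms: 4·(x − 2) + 7·(y − 1) = 71 − 4·2 − 7·1 = 56.
Substituting, 8·(x − 2) = 56, so x − 2 = 7 and x* = 9.
Then y − 1 = (4/7)·7 = 4, so y* = 5.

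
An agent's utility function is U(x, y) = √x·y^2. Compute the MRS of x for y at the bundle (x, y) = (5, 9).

MU_x = 0.5·x^(-0.5)·y^2 and MU_y = 2·√x·y.
MRS = MU_x/MU_y = (0.25)·y/x.
At (5, 9): MRS = 0.45.
So at (5, 9) the consumer would give up 0.45 units of y for one more unit of x.

MRS = 0.45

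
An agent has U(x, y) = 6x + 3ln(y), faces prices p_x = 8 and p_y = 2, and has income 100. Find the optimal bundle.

MU_x = 6, MU_y = 3/y.
MRS = 6 ÷ (3/y).
Tangency: set MRS = p_x/p_y = 8/2 = 4.
MRS depends only on y: 2·y = 4 ⇒ y* = 4/2 = 2.
From the budget, 8·x = 100 − 2·2 = 96, so x* = 12.

x* = 12, y* = 2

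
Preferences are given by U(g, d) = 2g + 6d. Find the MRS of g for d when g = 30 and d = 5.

MRS = 1/3

MU_g = 2, MU_d = 6, so MRS = 2/6 = 1/3 at every bundle.
At (30, 5): MRS = 1/3.
So at (30, 5) the consumer would give up 1/3 units of d for one more unit of g.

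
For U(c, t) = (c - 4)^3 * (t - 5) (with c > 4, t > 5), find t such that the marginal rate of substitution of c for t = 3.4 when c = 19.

t = 22

MU_c = 3·(c−4)^2·(t−5), MU_t = (c−4)^3.
MRS = (3/1)·(t−5)/(c−4).
Substitute c = 19: MRS = (t − 5)/5. Setting this equal to 3.4 gives t − 5 = 3.4·5 = 17, so t = 22.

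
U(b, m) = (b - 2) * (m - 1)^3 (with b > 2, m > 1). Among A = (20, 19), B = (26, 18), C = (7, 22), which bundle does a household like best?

Bundle B

Evaluate utility at each bundle:
U(A) = 104976.
U(B) = 117912.
U(C) = 46305.
Highest utility is B, so B ≻ A ≻ C.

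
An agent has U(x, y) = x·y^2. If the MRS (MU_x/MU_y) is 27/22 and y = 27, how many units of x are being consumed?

x = 11

MU_x = y^2 and MU_y = 2·x·y.
MRS = MU_x/MU_y = (1/2)·y/x.
Substitute y = 27: MRS = 13.5/x. Setting 13.5/x = 27/22 gives x = 13.5/(27/22) = 11.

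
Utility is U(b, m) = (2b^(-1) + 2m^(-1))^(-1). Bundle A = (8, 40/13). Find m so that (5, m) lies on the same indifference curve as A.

U depends on (b, m) only through S = 2b^(-1) + 2m^(-1), so equal utility means equal S. At (8, 40/13): S = 0.9.
With b = 5: 2·5^(-1) = 0.4, so 2m^(-1) = 0.9 − 0.4 = 0.5, i.e. m^(-1) = 0.25.
Hence m = 1/0.25 = 4.
Check: U(5, 4) = 1.1111.

m = 4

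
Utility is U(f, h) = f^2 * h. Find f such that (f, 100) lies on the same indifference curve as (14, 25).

f = 7

U(14, 25) = 4900.
Set U(f, 100) = 4900 and solve.
With h = 100: f^2 = 4900/100 = 49; taking the square root, f = 7.
Check: U(7, 100) = 4900.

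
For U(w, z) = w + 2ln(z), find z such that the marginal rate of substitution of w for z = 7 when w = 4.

MU_w = 1, MU_z = 2/z.
MRS = 1 ÷ (2/z).
MRS depends only on z: 0.5·z = 7 ⇒ z = 7/0.5 = 14.

z = 14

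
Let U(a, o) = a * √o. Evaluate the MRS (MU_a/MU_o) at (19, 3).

MU_a = √o and MU_o = 0.5·a·o^(-0.5).
MRS = MU_a/MU_o = (2)·o/a.
At (19, 3): MRS = 6/19.
So at (19, 3) the consumer would give up 6/19 units of o for one more unit of a.

MRS = 6/19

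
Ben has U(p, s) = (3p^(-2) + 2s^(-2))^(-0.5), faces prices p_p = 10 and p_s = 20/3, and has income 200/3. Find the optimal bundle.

p* = 4, s* = 4

For CES with ρ = -2, MRS = (3/2)·(s/p)^3.
Tangency: set MRS = p_p/p_s = 10/(20/3) = 1.5.
So (s/p)^3 = 1; taking the cube root, s/p = 1, i.e. s = p.
Substitute into the budget 10·p + (20/3)·s = 200/3: (50/3)·p = 200/3, so p* = 4 and s* = 4.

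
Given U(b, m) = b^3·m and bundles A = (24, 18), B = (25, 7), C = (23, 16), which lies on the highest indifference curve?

Bundle A

Evaluate utility at each bundle:
U(A) = 248832.
U(B) = 109375.
U(C) = 194672.
Highest utility is A, so A ≻ C ≻ B.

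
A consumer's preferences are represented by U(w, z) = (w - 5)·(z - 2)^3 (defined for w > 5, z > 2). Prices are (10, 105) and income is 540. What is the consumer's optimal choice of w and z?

MU_w = (z−2)^3, MU_z = 3·(w−5)·(z−2)^2.
MRS = (1/3)·(z−2)/(w−5).
Tangency: set MRS = p_w/p_z = 10/105 = 2/21.
So (1/3)·(z − 2)/(w − 5) = 2/21, i.e. (z − 2) = (2/7)·(w − 5).
Rewrite the budget in excess-of-subsistence terms: 10·(w − 5) + 105·(z − 2) = 540 − 10·5 − 105·2 = 280.
Substituting, 40·(w − 5) = 280, so w − 5 = 7 and w* = 12.
Then z − 2 = (2/7)·7 = 2, so z* = 4.

w* = 12, z* = 4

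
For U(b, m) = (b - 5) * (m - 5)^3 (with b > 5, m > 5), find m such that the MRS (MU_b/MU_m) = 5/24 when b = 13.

MU_b = (m−5)^3, MU_m = 3·(b−5)·(m−5)^2.
MRS = (1/3)·(m−5)/(b−5).
Substitute b = 13: MRS = (m − 5)/24. Setting this equal to 5/24 gives m − 5 = (5/24)·24 = 5, so m = 10.

m = 10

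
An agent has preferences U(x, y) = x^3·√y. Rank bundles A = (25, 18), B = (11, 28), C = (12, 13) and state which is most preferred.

Evaluate utility at each bundle:
U(A) = 66291.261.
U(B) = 7042.990.
U(C) = 6230.393.
Highest utility is A, so A ≻ B ≻ C.

Bundle A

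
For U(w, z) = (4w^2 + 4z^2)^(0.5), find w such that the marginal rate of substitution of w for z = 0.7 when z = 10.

w = 7

For CES with ρ = 2, MRS = (z/w)^(-1).
Setting (10/w)^(-1) = 0.7 gives 10/w = 10/7 and w = 7.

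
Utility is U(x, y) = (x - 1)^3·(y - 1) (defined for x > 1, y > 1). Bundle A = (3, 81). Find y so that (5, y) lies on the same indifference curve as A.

U(3, 81) = 640.
Set U(5, y) = 640 and solve.
With x = 5: (5 − 1)^3 = 64, so (y − 1) = 640/64 = 10.
So y = 1 + 10 = 11.
Check: U(5, 11) = 640.

y = 11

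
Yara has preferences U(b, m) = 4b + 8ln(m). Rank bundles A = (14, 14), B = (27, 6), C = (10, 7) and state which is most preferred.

Bundle B

Evaluate utility at each bundle:
U(A) = 77.112.
U(B) = 122.334.
U(C) = 55.567.
Highest utility is B, so B ≻ A ≻ C.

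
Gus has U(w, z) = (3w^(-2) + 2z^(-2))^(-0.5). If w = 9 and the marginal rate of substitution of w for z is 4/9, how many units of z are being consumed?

z = 6

For CES with ρ = -2, MRS = (3/2)·(z/w)^3.
Setting (3/2)·(z/9)^3 = 4/9 gives (z/9)^3 = 8/27, so z/9 = 2/3 and z = 6.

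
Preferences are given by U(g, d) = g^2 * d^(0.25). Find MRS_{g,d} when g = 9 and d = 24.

MU_g = 2·g·d^(0.25) and MU_d = 0.25·g^2·d^(-0.75).
MRS = MU_g/MU_d = (8)·d/g.
At (9, 24): MRS = 64/3.
That is, one extra unit of g is worth 64/3 units of d at the margin.

MRS = 64/3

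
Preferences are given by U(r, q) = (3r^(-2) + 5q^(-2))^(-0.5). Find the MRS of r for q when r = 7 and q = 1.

For CES with ρ = -2, MRS = (3/5)·(q/r)^3.
At (7, 1): MRS = 3/1715.
So at (7, 1) the consumer would give up 3/1715 units of q for one more unit of r.

MRS = 3/1715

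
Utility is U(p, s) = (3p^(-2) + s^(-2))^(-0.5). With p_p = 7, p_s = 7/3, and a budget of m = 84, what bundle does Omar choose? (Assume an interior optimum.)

p* = 9, s* = 9

For CES with ρ = -2, MRS = (3/1)·(s/p)^3.
Tangency: set MRS = p_p/p_s = 7/(7/3) = 3.
So (s/p)^3 = 1; taking the cube root, s/p = 1, i.e. s = p.
Substitute into the budget 7·p + (7/3)·s = 84: (28/3)·p = 84, so p* = 9 and s* = 9.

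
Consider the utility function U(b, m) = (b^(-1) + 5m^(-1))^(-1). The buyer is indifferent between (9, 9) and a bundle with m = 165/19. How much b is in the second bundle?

b = 11

U depends on (b, m) only through S = b^(-1) + 5m^(-1), so equal utility means equal S. At (9, 9): S = 2/3.
With m = 165/19: 5·(165/19)^(-1) = 19/33, so b^(-1) = 2/3 − 19/33 = 1/11.
Hence b = 1/(1/11) = 11.
Check: U(11, 165/19) = 1.5.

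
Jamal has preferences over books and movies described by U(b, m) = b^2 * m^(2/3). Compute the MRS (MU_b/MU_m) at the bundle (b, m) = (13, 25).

MU_b = 2·b·m^(2/3) and MU_m = 2/3·b^2·m^(-1/3).
MRS = MU_b/MU_m = (3)·m/b.
At (13, 25): MRS = 75/13.
The indifference curve has slope −75/13 at this bundle.

MRS = 75/13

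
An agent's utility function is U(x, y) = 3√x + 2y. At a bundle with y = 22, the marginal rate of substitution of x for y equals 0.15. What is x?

MU_x = 3/(2√x), MU_y = 2.
MRS = 3/(2√x) ÷ 2.
MRS depends only on x: 0.75/√x = 0.15 ⇒ √x = 0.75/0.15 = 5 ⇒ x = 25.

x = 25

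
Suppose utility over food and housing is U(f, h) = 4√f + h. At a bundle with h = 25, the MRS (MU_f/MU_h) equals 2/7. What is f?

f = 49

MU_f = 4/(2√f), MU_h = 1.
MRS = 4/(2√f) ÷ 1.
MRS depends only on f: 2/√f = 2/7 ⇒ √f = 2/(2/7) = 7 ⇒ f = 49.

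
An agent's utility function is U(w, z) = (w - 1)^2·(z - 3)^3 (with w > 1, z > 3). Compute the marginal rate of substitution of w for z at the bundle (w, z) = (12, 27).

MU_w = 2·(w−1)·(z−3)^3, MU_z = 3·(w−1)^2·(z−3)^2.
MRS = (2/3)·(z−3)/(w−1).
At (12, 27): MRS = 16/11.
The indifference curve has slope −16/11 at this bundle.

MRS = 16/11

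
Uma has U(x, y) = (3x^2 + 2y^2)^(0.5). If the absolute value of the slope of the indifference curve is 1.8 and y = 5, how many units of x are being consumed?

For CES with ρ = 2, MRS = (3/2)·(y/x)^(-1).
Setting (3/2)·(5/x)^(-1) = 1.8 gives (5/x)^(-1) = 1.2, so 5/x = 5/6 and x = 6.

x = 6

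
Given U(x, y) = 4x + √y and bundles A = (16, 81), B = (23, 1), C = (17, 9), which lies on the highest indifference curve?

Bundle B

Evaluate utility at each bundle:
U(A) = 73.000.
U(B) = 93.000.
U(C) = 71.000.
Highest utility is B, so B ≻ A ≻ C.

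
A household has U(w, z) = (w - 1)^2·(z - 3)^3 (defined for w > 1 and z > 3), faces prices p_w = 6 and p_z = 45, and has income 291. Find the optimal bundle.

MU_w = 2·(w−1)·(z−3)^3, MU_z = 3·(w−1)^2·(z−3)^2.
MRS = (2/3)·(z−3)/(w−1).
Tangency: set MRS = p_w/p_z = 6/45 = 2/15.
So (2/3)·(z − 3)/(w − 1) = 2/15, i.e. (z − 3) = 0.2·(w − 1).
Rewrite the budget in excess-of-subsistence terms: 6·(w − 1) + 45·(z − 3) = 291 − 6·1 − 45·3 = 150.
Substituting, 15·(w − 1) = 150, so w − 1 = 10 and w* = 11.
Then z − 3 = 0.2·10 = 2, so z* = 5.

w* = 11, z* = 5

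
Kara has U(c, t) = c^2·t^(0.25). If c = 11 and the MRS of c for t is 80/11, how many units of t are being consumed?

t = 10

MU_c = 2·c·t^(0.25) and MU_t = 0.25·c^2·t^(-0.75).
MRS = MU_c/MU_t = (8)·t/c.
Substitute c = 11: MRS = t/1.375. Setting t/1.375 = 80/11 gives t = (80/11)·1.375 = 10.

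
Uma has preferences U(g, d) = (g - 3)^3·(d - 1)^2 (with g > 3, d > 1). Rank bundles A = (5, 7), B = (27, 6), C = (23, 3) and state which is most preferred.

Bundle B

Evaluate utility at each bundle:
U(A) = 288.
U(B) = 345600.
U(C) = 32000.
Highest utility is B, so B ≻ C ≻ A.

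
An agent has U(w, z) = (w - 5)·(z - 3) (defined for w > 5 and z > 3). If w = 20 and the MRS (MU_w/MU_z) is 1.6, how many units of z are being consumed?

MU_w = (z−3), MU_z = (w−5).
MRS = (z−3)/(w−5).
Substitute w = 20: MRS = (z − 3)/15. Setting this equal to 1.6 gives z − 3 = 1.6·15 = 24, so z = 27.

z = 27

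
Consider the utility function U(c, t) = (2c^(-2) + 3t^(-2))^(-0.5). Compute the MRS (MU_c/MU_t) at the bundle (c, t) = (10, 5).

For CES with ρ = -2, MRS = (2/3)·(t/c)^3.
At (10, 5): MRS = 1/12.
So at (10, 5) the consumer would give up 1/12 units of t for one more unit of c.

MRS = 1/12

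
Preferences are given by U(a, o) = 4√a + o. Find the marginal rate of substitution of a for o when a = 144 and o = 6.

MU_a = 4/(2√a), MU_o = 1.
MRS = 4/(2√a) ÷ 1.
At (144, 6): MRS = 1/6.
The indifference curve has slope −1/6 at this bundle.

MRS = 1/6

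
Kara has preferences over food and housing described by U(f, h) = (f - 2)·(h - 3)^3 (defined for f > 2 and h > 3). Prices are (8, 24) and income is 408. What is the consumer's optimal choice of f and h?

f* = 12, h* = 13

MU_f = (h−3)^3, MU_h = 3·(f−2)·(h−3)^2.
MRS = (1/3)·(h−3)/(f−2).
Tangency: set MRS = p_f/p_h = 8/24 = 1/3.
So (1/3)·(h − 3)/(f − 2) = 1/3, i.e. (h − 3) = (f − 2).
Rewrite the budget in excess-of-subsistence terms: 8·(f − 2) + 24·(h − 3) = 408 − 8·2 − 24·3 = 320.
Substituting, 32·(f − 2) = 320, so f − 2 = 10 and f* = 12.
Then h − 3 = 10, so h* = 13.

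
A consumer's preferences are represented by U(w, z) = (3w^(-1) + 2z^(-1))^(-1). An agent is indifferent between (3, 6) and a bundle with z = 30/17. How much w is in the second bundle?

w = 15

U depends on (w, z) only through S = 3w^(-1) + 2z^(-1), so equal utility means equal S. At (3, 6): S = 4/3.
With z = 30/17: 2·(30/17)^(-1) = 17/15, so 3w^(-1) = 4/3 − 17/15 = 0.2, i.e. w^(-1) = 1/15.
Hence w = 1/(1/15) = 15.
Check: U(15, 30/17) = 0.75.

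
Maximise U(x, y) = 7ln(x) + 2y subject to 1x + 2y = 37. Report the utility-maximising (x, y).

MU_x = 7/x, MU_y = 2.
MRS = 7/x ÷ 2.
Tangency: set MRS = p_x/p_y = 1/2 = 0.5.
MRS depends only on x: 3.5/x = 0.5 ⇒ x* = 3.5/0.5 = 7.
From the budget, 2·y = 37 − 1·7 = 30, so y* = 15.

x* = 7, y* = 15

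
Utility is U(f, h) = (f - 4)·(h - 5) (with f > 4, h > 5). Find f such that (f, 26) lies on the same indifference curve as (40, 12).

U(40, 12) = 252.
Set U(f, 26) = 252 and solve.
With h = 26: (26 − 5) = 21, so (f − 4) = 252/21 = 12.
So f = 4 + 12 = 16.
Check: U(16, 26) = 252.

f = 16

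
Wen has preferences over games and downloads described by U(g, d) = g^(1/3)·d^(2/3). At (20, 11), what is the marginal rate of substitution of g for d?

MRS = 11/40

MU_g = 1/3·g^(-2/3)·d^(2/3) and MU_d = 2/3·g^(1/3)·d^(-1/3).
MRS = MU_g/MU_d = (0.5)·d/g.
At (20, 11): MRS = 11/40.
That is, one extra unit of g is worth 11/40 units of d at the margin.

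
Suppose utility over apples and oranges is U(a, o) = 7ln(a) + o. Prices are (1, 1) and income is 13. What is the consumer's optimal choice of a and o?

a* = 7, o* = 6

MU_a = 7/a, MU_o = 1.
MRS = 7/a ÷ 1.
Tangency: set MRS = p_a/p_o = 1/1 = 1.
MRS depends only on a: 7/a = 1 ⇒ a* = 7/1 = 7.
From the budget, 1·o = 13 − 1·7 = 6, so o* = 6.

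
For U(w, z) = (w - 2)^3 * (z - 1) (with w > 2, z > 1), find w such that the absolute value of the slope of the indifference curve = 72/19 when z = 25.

MU_w = 3·(w−2)^2·(z−1), MU_z = (w−2)^3.
MRS = (3/1)·(z−1)/(w−2).
Substitute z = 25: MRS = 72/(w − 2). Setting this equal to 72/19 gives w − 2 = 72/(72/19) = 19, so w = 21.

w = 21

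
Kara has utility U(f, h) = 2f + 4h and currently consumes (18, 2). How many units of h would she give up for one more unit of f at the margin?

MRS = 0.5

MU_f = 2, MU_h = 4, so MRS = 2/4 = 0.5 at every bundle.
At (18, 2): MRS = 0.5.
The indifference curve has slope −0.5 at this bundle.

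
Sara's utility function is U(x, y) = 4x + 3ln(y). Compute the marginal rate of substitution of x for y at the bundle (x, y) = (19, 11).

MRS = 44/3

MU_x = 4, MU_y = 3/y.
MRS = 4 ÷ (3/y).
At (19, 11): MRS = 44/3.
That is, one extra unit of x is worth 44/3 units of y at the margin.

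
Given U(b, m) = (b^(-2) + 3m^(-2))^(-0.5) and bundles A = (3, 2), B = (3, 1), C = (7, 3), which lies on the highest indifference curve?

Evaluate utility at each bundle:
U(A) = 1.078.
U(B) = 0.567.
U(C) = 1.681.
Highest utility is C, so C ≻ A ≻ B.

Bundle C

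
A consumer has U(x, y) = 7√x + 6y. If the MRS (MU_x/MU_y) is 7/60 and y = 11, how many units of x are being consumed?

MU_x = 7/(2√x), MU_y = 6.
MRS = 7/(2√x) ÷ 6.
MRS depends only on x: (7/12)/√x = 7/60 ⇒ √x = (7/12)/(7/60) = 5 ⇒ x = 25.

x = 25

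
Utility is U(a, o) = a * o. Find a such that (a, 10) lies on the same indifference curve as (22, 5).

U(22, 5) = 110.
Set U(a, 10) = 110 and solve.
With o = 10: a = 110/10 = 11.
Check: U(11, 10) = 110.

a = 11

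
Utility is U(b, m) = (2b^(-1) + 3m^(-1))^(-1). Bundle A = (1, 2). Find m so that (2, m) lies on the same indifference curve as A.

U depends on (b, m) only through S = 2b^(-1) + 3m^(-1), so equal utility means equal S. At (1, 2): S = 3.5.
With b = 2: 2·2^(-1) = 1, so 3m^(-1) = 3.5 − 1 = 2.5, i.e. m^(-1) = 5/6.
Hence m = 1/(5/6) = 1.2.
Check: U(2, 1.2) = 0.2857.

m = 1.2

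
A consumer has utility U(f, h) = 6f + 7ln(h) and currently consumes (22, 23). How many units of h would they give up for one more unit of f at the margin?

MRS = 138/7

MU_f = 6, MU_h = 7/h.
MRS = 6 ÷ (7/h).
At (22, 23): MRS = 138/7.
The indifference curve has slope −138/7 at this bundle.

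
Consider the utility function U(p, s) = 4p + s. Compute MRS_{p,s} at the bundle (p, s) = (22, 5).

MU_p = 4, MU_s = 1, so MRS = 4/1 = 4 at every bundle.
At (22, 5): MRS = 4.
So at (22, 5) the consumer would give up 4 units of s for one more unit of p.

MRS = 4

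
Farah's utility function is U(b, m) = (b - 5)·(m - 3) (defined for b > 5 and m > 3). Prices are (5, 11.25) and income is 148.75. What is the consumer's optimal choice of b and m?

b* = 14, m* = 7

MU_b = (m−3), MU_m = (b−5).
MRS = (m−3)/(b−5).
Tangency: set MRS = p_b/p_m = 5/11.25 = 4/9.
So (m − 3)/(b − 5) = 4/9, i.e. (m − 3) = (4/9)·(b − 5).
Rewrite the budget in excess-of-subsistence terms: 5·(b − 5) + 11.25·(m − 3) = 148.75 − 5·5 − 11.25·3 = 90.
Substituting, 10·(b − 5) = 90, so b − 5 = 9 and b* = 14.
Then m − 3 = (4/9)·9 = 4, so m* = 7.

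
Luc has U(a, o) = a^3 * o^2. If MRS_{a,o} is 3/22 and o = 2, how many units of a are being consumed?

a = 22

MU_a = 3·a^2·o^2 and MU_o = 2·a^3·o.
MRS = MU_a/MU_o = (3/2)·o/a.
Substitute o = 2: MRS = 3/a. Setting 3/a = 3/22 gives a = 3/(3/22) = 22.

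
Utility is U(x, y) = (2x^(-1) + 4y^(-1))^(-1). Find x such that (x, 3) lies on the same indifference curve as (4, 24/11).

x = 2

U depends on (x, y) only through S = 2x^(-1) + 4y^(-1), so equal utility means equal S. At (4, 24/11): S = 7/3.
With y = 3: 4·3^(-1) = 4/3, so 2x^(-1) = 7/3 − 4/3 = 1, i.e. x^(-1) = 0.5.
Hence x = 1/0.5 = 2.
Check: U(2, 3) = 0.4286.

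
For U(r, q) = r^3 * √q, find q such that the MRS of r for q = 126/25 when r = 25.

q = 21

MU_r = 3·r^2·√q and MU_q = 0.5·r^3·q^(-0.5).
MRS = MU_r/MU_q = (6)·q/r.
Substitute r = 25: MRS = q/(25/6). Setting q/(25/6) = 126/25 gives q = (126/25)·(25/6) = 21.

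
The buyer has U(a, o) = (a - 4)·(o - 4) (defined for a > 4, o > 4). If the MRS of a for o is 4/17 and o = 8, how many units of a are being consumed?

MU_a = (o−4), MU_o = (a−4).
MRS = (o−4)/(a−4).
Substitute o = 8: MRS = 4/(a − 4). Setting this equal to 4/17 gives a − 4 = 4/(4/17) = 17, so a = 21.

a = 21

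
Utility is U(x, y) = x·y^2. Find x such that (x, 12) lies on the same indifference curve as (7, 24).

x = 28

U(7, 24) = 4032.
Set U(x, 12) = 4032 and solve.
With y = 12: 12^2 = 144, so x = 4032/144 = 28.
Check: U(28, 12) = 4032.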